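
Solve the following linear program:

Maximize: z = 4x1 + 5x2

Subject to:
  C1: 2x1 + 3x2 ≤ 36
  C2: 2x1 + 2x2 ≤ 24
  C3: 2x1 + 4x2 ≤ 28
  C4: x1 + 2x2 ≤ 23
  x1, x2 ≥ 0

Evaluate the objective at each vertex of the feasible region:
  z(0, 0) = 0
  z(12, 0) = 48
  z(10, 2) = 50  ←
  z(0, 7) = 35
The maximum is at x1 = 10, x2 = 2.

x1 = 10, x2 = 2, z = 50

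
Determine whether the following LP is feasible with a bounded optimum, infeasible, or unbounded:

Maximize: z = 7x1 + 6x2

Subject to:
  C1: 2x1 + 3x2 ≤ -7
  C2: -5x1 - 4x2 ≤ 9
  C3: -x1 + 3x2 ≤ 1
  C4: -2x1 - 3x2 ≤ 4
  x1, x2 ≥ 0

Infeasible (no feasible solution exists)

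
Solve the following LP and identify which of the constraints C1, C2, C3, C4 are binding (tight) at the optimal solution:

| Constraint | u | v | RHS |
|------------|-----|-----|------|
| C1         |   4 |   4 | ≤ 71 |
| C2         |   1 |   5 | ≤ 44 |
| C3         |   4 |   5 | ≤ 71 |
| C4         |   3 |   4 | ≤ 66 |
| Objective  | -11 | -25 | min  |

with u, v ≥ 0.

At u = 9, v = 7, compute slack b - a·x for each constraint:
  C1: 71 − 64 = 7  (slack)
  C2: 44 − 44 = 0  (binding)
  C3: 71 − 71 = 0  (binding)
  C4: 66 − 55 = 11  (slack)

Optimal: u = 9, v = 7
Binding: C2, C3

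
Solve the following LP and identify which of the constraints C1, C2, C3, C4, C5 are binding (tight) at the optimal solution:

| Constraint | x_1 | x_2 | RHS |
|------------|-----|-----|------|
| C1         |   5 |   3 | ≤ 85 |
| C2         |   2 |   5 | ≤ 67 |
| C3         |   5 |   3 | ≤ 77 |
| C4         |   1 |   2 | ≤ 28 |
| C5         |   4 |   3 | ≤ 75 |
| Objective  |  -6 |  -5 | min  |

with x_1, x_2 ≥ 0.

At x_1 = 10, x_2 = 9, compute slack b - a·x for each constraint:
  C1: 85 − 77 = 8  (slack)
  C2: 67 − 65 = 2  (slack)
  C3: 77 − 77 = 0  (binding)
  C4: 28 − 28 = 0  (binding)
  C5: 75 − 67 = 8  (slack)

Optimal: x_1 = 10, x_2 = 9
Binding: C3, C4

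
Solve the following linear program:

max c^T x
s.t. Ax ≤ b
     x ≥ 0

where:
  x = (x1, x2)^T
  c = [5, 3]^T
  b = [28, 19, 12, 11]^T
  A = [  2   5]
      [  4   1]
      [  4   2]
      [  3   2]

Evaluate the objective at each vertex of the feasible region:
  z(0, 0) = 0
  z(3, 0) = 15
  z(1, 4) = 17  ←
  z(0, 5.5) = 16.5
The maximum is at x1 = 1, x2 = 4.

x1 = 1, x2 = 4, z = 17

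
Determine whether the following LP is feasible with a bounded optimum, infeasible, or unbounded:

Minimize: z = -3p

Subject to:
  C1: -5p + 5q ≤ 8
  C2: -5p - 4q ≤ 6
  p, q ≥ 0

Unbounded (objective can decrease without bound)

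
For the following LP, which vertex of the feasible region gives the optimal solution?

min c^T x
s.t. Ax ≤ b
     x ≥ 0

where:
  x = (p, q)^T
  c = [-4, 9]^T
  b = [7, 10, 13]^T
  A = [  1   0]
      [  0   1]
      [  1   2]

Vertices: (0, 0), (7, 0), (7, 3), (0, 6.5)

Evaluate the objective at each vertex of the feasible region:
  z(0, 0) = 0
  z(7, 0) = -28  ←
  z(7, 3) = -1
  z(0, 6.5) = 58.5
The minimum is at p = 7, q = 0.

(7, 0)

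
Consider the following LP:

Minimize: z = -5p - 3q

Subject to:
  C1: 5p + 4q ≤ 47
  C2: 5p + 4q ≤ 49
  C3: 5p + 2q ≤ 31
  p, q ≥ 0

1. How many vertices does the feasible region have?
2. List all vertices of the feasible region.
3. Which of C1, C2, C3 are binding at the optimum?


1. 4
2. (0, 0), (6.2, 0), (3, 8), (0, 11.75)
3. C1, C3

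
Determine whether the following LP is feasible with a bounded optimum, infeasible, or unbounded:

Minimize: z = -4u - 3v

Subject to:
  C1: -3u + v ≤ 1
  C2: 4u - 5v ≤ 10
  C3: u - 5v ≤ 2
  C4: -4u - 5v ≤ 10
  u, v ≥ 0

Unbounded (objective can decrease without bound)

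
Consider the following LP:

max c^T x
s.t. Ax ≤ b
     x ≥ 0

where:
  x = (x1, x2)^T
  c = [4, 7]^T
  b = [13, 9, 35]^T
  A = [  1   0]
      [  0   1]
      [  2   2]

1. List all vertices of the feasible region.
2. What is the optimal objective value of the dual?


1. (0, 0), (13, 0), (13, 4.5), (8.5, 9), (0, 9)
2. 97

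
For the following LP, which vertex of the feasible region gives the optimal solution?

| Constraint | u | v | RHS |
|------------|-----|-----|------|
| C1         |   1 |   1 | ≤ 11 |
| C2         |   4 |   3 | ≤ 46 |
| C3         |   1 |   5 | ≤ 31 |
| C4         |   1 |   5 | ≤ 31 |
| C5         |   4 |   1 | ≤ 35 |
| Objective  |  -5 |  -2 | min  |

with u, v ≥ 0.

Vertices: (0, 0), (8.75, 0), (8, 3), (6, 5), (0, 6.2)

Evaluate the objective at each vertex of the feasible region:
  z(0, 0) = 0
  z(8.75, 0) = -43.75
  z(8, 3) = -46  ←
  z(6, 5) = -40
  z(0, 6.2) = -12.4
The minimum is at u = 8, v = 3.

(8, 3)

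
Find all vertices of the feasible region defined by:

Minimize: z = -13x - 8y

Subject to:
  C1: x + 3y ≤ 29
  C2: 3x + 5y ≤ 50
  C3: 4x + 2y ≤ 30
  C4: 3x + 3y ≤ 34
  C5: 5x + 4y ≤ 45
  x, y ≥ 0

(0, 0), (7.5, 0), (5, 5), (1.923, 8.846), (1.25, 9.25), (0, 9.667)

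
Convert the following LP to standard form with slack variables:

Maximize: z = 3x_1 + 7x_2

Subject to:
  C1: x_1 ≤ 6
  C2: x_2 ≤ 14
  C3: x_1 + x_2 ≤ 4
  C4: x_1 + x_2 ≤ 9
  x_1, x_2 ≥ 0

max z = 3x_1 + 7x_2

s.t.
  x_1 + s1 = 6
  x_2 + s2 = 14
  x_1 + x_2 + s3 = 4
  x_1 + x_2 + s4 = 9
  x_1, x_2, s1, s2, s3, s4 ≥ 0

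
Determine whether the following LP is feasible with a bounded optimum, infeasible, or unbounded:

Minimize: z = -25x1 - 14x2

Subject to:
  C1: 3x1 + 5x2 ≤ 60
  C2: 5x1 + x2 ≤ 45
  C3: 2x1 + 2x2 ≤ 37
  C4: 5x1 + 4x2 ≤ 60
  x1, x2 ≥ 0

Feasible with a bounded optimal solution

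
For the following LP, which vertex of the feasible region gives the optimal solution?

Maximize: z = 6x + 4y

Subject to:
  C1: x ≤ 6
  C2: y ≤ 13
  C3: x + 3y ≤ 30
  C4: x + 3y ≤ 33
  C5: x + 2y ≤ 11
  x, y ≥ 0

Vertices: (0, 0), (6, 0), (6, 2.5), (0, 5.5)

Evaluate the objective at each vertex of the feasible region:
  z(0, 0) = 0
  z(6, 0) = 36
  z(6, 2.5) = 46  ←
  z(0, 5.5) = 22
The maximum is at x = 6, y = 2.5.

(6, 2.5)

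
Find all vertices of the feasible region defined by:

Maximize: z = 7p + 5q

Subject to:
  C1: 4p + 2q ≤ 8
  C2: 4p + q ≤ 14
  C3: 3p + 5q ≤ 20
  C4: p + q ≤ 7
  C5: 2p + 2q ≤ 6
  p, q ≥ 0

(0, 0), (2, 0), (1, 2), (0, 3)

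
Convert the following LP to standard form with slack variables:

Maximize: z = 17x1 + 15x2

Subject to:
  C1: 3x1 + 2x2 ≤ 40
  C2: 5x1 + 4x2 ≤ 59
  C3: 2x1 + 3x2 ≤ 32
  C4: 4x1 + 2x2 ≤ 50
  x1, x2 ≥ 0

max z = 17x1 + 15x2

s.t.
  3x1 + 2x2 + s1 = 40
  5x1 + 4x2 + s2 = 59
  2x1 + 3x2 + s3 = 32
  4x1 + 2x2 + s4 = 50
  x1, x2, s1, s2, s3, s4 ≥ 0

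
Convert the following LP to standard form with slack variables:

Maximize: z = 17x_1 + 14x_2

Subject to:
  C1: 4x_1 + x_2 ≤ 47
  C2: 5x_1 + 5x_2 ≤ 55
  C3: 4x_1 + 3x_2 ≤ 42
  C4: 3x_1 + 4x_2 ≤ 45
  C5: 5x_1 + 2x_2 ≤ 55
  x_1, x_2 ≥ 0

max z = 17x_1 + 14x_2

s.t.
  4x_1 + x_2 + s1 = 47
  5x_1 + 5x_2 + s2 = 55
  4x_1 + 3x_2 + s3 = 42
  3x_1 + 4x_2 + s4 = 45
  5x_1 + 2x_2 + s5 = 55
  x_1, x_2, s1, s2, s3, s4, s5 ≥ 0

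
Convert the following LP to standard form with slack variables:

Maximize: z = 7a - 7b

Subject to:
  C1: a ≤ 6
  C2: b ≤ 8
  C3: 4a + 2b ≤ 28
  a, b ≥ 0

max z = 7a - 7b

s.t.
  a + s1 = 6
  b + s2 = 8
  4a + 2b + s3 = 28
  a, b, s1, s2, s3 ≥ 0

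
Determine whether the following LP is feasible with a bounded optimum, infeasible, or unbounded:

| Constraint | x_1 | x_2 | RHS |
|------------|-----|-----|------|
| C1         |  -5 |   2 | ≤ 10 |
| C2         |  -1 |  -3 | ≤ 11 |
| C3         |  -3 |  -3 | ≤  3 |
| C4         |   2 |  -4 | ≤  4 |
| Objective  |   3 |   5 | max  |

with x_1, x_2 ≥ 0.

Unbounded (objective can increase without bound)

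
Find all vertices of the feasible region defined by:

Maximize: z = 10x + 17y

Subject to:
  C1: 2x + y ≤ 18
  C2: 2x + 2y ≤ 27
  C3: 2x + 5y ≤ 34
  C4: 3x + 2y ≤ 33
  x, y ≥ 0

(0, 0), (9, 0), (7, 4), (0, 6.8)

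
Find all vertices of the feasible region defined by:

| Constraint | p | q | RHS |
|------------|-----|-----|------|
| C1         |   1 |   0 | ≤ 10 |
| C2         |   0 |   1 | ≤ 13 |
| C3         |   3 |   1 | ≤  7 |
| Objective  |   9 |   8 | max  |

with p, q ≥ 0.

(0, 0), (2.333, 0), (0, 7)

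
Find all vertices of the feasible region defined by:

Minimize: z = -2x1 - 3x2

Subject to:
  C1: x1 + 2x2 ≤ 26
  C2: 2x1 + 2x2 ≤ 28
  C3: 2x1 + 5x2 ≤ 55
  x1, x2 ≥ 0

(0, 0), (14, 0), (5, 9), (0, 11)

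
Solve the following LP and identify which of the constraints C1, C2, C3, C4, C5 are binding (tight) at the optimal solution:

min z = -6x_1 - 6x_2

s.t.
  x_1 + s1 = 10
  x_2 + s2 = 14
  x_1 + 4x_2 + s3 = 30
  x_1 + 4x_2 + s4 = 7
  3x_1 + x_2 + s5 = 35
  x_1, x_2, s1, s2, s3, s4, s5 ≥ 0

At x_1 = 7, x_2 = 0, compute slack b - a·x for each constraint:
  C1: 10 − 7 = 3  (slack)
  C2: 14 − 0 = 14  (slack)
  C3: 30 − 7 = 23  (slack)
  C4: 7 − 7 = 0  (binding)
  C5: 35 − 21 = 14  (slack)

Optimal: x_1 = 7, x_2 = 0
Binding: C4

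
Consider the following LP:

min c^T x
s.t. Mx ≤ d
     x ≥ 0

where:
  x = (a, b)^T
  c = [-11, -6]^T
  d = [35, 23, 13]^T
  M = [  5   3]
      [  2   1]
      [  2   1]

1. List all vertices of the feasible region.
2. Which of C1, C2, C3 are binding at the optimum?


1. (0, 0), (6.5, 0), (4, 5), (0, 11.67)
2. C1, C3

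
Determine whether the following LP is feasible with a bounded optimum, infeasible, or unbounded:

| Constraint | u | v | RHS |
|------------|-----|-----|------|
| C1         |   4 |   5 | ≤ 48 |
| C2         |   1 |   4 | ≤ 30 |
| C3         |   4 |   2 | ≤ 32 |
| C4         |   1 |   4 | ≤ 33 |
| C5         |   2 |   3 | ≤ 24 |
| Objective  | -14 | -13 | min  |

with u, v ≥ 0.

Feasible with a bounded optimal solution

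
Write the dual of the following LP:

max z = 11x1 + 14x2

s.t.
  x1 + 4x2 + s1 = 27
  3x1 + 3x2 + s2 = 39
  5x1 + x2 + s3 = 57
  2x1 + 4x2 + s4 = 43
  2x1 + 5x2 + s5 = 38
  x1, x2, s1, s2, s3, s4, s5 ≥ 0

Primal max cᵀx s.t. Ax ≤ b, x ≥ 0  →  Dual min bᵀy s.t. Aᵀy ≥ c, y ≥ 0.

Minimize: z = 27y1 + 39y2 + 57y3 + 43y4 + 38y5

Subject to:
  y1 + 3y2 + 5y3 + 2y4 + 2y5 ≥ 11
  4y1 + 3y2 + y3 + 4y4 + 5y5 ≥ 14
  y1, y2, y3, y4, y5 ≥ 0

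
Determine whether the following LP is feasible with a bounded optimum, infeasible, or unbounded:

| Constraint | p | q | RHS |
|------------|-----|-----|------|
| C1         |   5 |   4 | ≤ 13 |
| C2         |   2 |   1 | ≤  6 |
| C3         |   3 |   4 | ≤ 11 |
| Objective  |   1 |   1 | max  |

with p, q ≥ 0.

Feasible with a bounded optimal solution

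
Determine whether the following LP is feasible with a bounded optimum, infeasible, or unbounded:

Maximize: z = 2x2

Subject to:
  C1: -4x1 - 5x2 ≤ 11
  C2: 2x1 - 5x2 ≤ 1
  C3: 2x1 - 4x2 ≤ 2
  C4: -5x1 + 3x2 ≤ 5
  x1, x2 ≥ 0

Unbounded (objective can increase without bound)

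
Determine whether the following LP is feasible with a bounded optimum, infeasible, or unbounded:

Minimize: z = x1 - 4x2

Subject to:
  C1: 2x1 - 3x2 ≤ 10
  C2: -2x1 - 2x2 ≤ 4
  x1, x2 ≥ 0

Unbounded (objective can decrease without bound)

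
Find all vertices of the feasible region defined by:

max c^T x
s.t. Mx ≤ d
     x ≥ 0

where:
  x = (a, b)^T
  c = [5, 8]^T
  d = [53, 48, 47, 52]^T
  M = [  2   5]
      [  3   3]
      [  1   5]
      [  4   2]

(0, 0), (13, 0), (10, 6), (9, 7), (6, 8.2), (0, 9.4)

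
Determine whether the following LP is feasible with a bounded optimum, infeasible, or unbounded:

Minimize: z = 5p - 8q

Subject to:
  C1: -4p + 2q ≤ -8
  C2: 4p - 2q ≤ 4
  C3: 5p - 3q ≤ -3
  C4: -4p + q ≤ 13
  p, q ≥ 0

Infeasible (no feasible solution exists)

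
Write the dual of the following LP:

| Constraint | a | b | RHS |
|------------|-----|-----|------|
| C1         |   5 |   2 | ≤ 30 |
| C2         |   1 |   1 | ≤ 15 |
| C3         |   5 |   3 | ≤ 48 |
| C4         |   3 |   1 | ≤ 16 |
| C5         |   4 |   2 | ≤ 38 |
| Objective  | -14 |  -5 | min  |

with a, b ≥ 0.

Primal min cᵀx s.t. Ax ≤ b, x ≥ 0  →  Dual max −bᵀy s.t. Aᵀy ≥ −c, y ≥ 0.

Maximize: z = -30y1 - 15y2 - 48y3 - 16y4 - 38y5

Subject to:
  5y1 + y2 + 5y3 + 3y4 + 4y5 ≥ 14
  2y1 + y2 + 3y3 + y4 + 2y5 ≥ 5
  y1, y2, y3, y4, y5 ≥ 0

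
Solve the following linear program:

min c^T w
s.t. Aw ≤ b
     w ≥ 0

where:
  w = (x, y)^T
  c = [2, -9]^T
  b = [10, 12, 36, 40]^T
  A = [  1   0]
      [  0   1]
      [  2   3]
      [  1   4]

Evaluate the objective at each vertex of the feasible region:
  z(0, 0) = 0
  z(10, 0) = 20
  z(10, 5.333) = -28
  z(4.8, 8.8) = -69.6
  z(0, 10) = -90  ←
The minimum is at x = 0, y = 10.

x = 0, y = 10, z = -90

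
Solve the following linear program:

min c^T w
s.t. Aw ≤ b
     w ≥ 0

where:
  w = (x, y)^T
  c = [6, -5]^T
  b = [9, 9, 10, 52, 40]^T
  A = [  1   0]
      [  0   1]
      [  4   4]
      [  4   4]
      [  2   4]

Evaluate the objective at each vertex of the feasible region:
  z(0, 0) = 0
  z(2.5, 0) = 15
  z(0, 2.5) = -12.5  ←
The minimum is at x = 0, y = 2.5.

x = 0, y = 2.5, z = -12.5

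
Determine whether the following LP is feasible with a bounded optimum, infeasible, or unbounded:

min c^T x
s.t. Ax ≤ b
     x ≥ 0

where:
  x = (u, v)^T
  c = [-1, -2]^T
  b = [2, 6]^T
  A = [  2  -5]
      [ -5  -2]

Unbounded (objective can decrease without bound)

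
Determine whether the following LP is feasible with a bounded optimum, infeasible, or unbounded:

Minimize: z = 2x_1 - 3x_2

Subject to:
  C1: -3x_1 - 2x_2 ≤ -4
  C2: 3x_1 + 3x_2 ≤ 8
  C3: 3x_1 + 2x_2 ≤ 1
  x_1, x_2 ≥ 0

Infeasible (no feasible solution exists)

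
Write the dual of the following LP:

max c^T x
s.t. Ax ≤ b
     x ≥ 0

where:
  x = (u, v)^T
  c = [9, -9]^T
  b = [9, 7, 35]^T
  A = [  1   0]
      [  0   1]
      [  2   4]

Primal max cᵀx s.t. Ax ≤ b, x ≥ 0  →  Dual min bᵀy s.t. Aᵀy ≥ c, y ≥ 0.

Minimize: z = 9y1 + 7y2 + 35y3

Subject to:
  y1 + 2y3 ≥ 9
  y2 + 4y3 ≥ -9
  y1, y2, y3 ≥ 0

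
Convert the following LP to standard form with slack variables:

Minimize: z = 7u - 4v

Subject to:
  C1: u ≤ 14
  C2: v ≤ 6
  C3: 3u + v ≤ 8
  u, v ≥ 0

min z = 7u - 4v

s.t.
  u + s1 = 14
  v + s2 = 6
  3u + v + s3 = 8
  u, v, s1, s2, s3 ≥ 0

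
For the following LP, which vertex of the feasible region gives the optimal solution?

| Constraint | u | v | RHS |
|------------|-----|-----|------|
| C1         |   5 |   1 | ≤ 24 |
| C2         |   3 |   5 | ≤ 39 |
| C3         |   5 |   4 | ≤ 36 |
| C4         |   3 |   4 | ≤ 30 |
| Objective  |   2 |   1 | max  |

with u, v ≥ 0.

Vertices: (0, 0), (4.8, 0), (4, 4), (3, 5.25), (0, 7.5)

Evaluate the objective at each vertex of the feasible region:
  z(0, 0) = 0
  z(4.8, 0) = 9.6
  z(4, 4) = 12  ←
  z(3, 5.25) = 11.25
  z(0, 7.5) = 7.5
The maximum is at u = 4, v = 4.

(4, 4)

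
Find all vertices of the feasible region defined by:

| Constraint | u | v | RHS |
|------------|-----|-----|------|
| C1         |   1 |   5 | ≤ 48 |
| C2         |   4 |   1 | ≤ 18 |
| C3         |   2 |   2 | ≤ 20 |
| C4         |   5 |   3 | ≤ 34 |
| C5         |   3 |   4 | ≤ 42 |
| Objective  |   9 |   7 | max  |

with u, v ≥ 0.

(0, 0), (4.5, 0), (2.857, 6.571), (2, 8), (0.5, 9.5), (0, 9.6)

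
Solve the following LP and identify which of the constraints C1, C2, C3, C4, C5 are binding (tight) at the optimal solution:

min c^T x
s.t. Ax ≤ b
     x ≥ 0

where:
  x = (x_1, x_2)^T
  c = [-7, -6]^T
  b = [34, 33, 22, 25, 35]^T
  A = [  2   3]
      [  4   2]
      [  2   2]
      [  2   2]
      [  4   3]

At x_1 = 2, x_2 = 9, compute slack b - a·x for each constraint:
  C1: 34 − 31 = 3  (slack)
  C2: 33 − 26 = 7  (slack)
  C3: 22 − 22 = 0  (binding)
  C4: 25 − 22 = 3  (slack)
  C5: 35 − 35 = 0  (binding)

Optimal: x_1 = 2, x_2 = 9
Binding: C3, C5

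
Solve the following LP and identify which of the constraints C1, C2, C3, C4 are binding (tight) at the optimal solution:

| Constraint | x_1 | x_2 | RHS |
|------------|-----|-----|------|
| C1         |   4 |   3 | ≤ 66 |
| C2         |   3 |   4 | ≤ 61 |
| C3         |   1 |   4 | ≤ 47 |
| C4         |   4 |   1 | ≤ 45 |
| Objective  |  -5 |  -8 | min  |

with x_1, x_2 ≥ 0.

At x_1 = 7, x_2 = 10, compute slack b - a·x for each constraint:
  C1: 66 − 58 = 8  (slack)
  C2: 61 − 61 = 0  (binding)
  C3: 47 − 47 = 0  (binding)
  C4: 45 − 38 = 7  (slack)

Optimal: x_1 = 7, x_2 = 10
Binding: C2, C3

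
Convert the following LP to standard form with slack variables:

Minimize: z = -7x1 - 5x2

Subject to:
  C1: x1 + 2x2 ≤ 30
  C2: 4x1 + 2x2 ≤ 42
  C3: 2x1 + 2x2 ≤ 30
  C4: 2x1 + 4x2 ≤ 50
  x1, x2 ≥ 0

min z = -7x1 - 5x2

s.t.
  x1 + 2x2 + s1 = 30
  4x1 + 2x2 + s2 = 42
  2x1 + 2x2 + s3 = 30
  2x1 + 4x2 + s4 = 50
  x1, x2, s1, s2, s3, s4 ≥ 0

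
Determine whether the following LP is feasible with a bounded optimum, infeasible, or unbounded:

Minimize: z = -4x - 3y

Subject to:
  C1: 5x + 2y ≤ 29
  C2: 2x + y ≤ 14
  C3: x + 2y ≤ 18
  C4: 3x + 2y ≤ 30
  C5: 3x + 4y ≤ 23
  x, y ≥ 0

Feasible with a bounded optimal solution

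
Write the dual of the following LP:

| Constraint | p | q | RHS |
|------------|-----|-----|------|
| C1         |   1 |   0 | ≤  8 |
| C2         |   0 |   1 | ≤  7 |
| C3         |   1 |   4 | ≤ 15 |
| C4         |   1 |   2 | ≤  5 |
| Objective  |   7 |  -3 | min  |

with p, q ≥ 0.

Primal min cᵀx s.t. Ax ≤ b, x ≥ 0  →  Dual max −bᵀy s.t. Aᵀy ≥ −c, y ≥ 0.

Maximize: z = -8y1 - 7y2 - 15y3 - 5y4

Subject to:
  y1 + y3 + y4 ≥ -7
  y2 + 4y3 + 2y4 ≥ 3
  y1, y2, y3, y4 ≥ 0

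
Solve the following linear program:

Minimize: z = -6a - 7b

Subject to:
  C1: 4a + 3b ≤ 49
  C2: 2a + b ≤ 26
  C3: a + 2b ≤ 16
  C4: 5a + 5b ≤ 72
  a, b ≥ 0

Evaluate the objective at each vertex of the feasible region:
  z(0, 0) = 0
  z(12.25, 0) = -73.5
  z(10, 3) = -81  ←
  z(0, 8) = -56
The minimum is at a = 10, b = 3.

a = 10, b = 3, z = -81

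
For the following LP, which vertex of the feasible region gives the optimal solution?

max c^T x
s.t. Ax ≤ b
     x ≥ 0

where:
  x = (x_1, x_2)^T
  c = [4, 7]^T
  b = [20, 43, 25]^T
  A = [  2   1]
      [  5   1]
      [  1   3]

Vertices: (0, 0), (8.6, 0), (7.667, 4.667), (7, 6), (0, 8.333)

Evaluate the objective at each vertex of the feasible region:
  z(0, 0) = 0
  z(8.6, 0) = 34.4
  z(7.667, 4.667) = 63.33
  z(7, 6) = 70  ←
  z(0, 8.333) = 58.33
The maximum is at x_1 = 7, x_2 = 6.

(7, 6)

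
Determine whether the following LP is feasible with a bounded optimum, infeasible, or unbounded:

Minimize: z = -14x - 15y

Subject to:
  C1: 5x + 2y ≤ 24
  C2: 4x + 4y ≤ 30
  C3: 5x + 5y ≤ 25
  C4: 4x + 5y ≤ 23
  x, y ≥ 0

Feasible with a bounded optimal solution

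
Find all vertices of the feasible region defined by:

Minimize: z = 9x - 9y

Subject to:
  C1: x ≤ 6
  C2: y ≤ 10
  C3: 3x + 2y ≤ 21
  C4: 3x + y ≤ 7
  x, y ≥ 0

(0, 0), (2.333, 0), (0, 7)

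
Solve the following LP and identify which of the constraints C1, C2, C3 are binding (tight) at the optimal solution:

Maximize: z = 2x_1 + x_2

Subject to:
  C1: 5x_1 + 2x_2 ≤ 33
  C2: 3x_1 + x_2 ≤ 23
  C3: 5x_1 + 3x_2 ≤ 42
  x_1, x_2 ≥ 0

At x_1 = 3, x_2 = 9, compute slack b - a·x for each constraint:
  C1: 33 − 33 = 0  (binding)
  C2: 23 − 18 = 5  (slack)
  C3: 42 − 42 = 0  (binding)

Optimal: x_1 = 3, x_2 = 9
Binding: C1, C3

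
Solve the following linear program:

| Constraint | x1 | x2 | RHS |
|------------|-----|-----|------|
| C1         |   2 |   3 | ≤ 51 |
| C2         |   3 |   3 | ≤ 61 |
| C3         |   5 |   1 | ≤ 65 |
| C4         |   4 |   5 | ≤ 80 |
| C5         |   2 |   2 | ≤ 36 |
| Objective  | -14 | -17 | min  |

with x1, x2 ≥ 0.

Evaluate the objective at each vertex of the feasible region:
  z(0, 0) = 0
  z(13, 0) = -182
  z(11.75, 6.25) = -270.8
  z(10, 8) = -276  ←
  z(0, 16) = -272
The minimum is at x1 = 10, x2 = 8.

x1 = 10, x2 = 8, z = -276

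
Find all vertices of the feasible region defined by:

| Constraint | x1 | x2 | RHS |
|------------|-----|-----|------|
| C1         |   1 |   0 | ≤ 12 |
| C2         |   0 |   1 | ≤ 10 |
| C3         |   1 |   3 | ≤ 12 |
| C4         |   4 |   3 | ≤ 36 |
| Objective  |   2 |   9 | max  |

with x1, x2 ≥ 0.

(0, 0), (9, 0), (8, 1.333), (0, 4)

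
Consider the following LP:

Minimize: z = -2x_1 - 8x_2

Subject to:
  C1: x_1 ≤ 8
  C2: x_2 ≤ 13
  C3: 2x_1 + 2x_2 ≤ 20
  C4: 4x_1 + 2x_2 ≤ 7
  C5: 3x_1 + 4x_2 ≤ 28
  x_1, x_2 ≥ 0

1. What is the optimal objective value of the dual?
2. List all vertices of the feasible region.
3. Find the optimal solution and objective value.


1. -28
2. (0, 0), (1.75, 0), (0, 3.5)
3. x_1 = 0, x_2 = 3.5, z = -28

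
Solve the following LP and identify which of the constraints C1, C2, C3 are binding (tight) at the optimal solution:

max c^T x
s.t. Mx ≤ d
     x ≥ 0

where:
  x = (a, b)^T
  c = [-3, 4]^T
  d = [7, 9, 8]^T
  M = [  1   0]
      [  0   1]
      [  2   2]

At a = 0, b = 4, compute slack b - a·x for each constraint:
  C1: 7 − 0 = 7  (slack)
  C2: 9 − 4 = 5  (slack)
  C3: 8 − 8 = 0  (binding)

Optimal: a = 0, b = 4
Binding: C3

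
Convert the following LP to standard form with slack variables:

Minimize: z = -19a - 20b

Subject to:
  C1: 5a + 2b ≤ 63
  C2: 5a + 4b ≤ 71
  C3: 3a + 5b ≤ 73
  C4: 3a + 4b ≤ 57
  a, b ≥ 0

min z = -19a - 20b

s.t.
  5a + 2b + s1 = 63
  5a + 4b + s2 = 71
  3a + 5b + s3 = 73
  3a + 4b + s4 = 57
  a, b, s1, s2, s3, s4 ≥ 0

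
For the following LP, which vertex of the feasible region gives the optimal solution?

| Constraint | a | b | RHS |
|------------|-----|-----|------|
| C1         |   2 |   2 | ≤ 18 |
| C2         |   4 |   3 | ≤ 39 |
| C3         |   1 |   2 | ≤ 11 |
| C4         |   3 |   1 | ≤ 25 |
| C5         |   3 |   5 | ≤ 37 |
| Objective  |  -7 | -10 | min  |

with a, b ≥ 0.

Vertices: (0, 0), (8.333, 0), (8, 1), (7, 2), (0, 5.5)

Evaluate the objective at each vertex of the feasible region:
  z(0, 0) = 0
  z(8.333, 0) = -58.33
  z(8, 1) = -66
  z(7, 2) = -69  ←
  z(0, 5.5) = -55
The minimum is at a = 7, b = 2.

(7, 2)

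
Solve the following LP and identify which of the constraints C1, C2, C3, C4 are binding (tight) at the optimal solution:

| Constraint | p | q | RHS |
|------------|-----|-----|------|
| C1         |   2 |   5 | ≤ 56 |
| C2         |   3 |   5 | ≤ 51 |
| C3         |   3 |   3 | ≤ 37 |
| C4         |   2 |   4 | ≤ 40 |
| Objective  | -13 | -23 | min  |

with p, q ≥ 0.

At p = 2, q = 9, compute slack b - a·x for each constraint:
  C1: 56 − 49 = 7  (slack)
  C2: 51 − 51 = 0  (binding)
  C3: 37 − 33 = 4  (slack)
  C4: 40 − 40 = 0  (binding)

Optimal: p = 2, q = 9
Binding: C2, C4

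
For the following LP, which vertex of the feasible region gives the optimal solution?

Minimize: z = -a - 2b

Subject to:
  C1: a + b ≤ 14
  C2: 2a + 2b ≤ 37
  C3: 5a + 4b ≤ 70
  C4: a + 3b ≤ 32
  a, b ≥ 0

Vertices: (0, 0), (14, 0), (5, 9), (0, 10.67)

Evaluate the objective at each vertex of the feasible region:
  z(0, 0) = 0
  z(14, 0) = -14
  z(5, 9) = -23  ←
  z(0, 10.67) = -21.33
The minimum is at a = 5, b = 9.

(5, 9)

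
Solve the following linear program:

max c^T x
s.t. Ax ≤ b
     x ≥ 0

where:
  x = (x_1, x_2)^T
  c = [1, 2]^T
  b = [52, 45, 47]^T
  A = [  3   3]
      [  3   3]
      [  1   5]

Evaluate the objective at each vertex of the feasible region:
  z(0, 0) = 0
  z(15, 0) = 15
  z(7, 8) = 23  ←
  z(0, 9.4) = 18.8
The maximum is at x_1 = 7, x_2 = 8.

x_1 = 7, x_2 = 8, z = 23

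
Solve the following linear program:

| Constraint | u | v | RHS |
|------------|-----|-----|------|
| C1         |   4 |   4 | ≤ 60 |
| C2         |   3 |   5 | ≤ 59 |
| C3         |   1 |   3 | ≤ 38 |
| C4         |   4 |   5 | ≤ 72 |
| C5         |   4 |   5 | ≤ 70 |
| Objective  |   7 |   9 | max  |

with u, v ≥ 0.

Evaluate the objective at each vertex of the feasible region:
  z(0, 0) = 0
  z(15, 0) = 105
  z(8, 7) = 119  ←
  z(0, 11.8) = 106.2
The maximum is at u = 8, v = 7.

u = 8, v = 7, z = 119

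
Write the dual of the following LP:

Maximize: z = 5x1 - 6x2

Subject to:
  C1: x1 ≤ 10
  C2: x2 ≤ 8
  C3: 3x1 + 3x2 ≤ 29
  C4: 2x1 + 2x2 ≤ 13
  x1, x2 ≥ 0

Primal max cᵀx s.t. Ax ≤ b, x ≥ 0  →  Dual min bᵀy s.t. Aᵀy ≥ c, y ≥ 0.

Minimize: z = 10y1 + 8y2 + 29y3 + 13y4

Subject to:
  y1 + 3y3 + 2y4 ≥ 5
  y2 + 3y3 + 2y4 ≥ -6
  y1, y2, y3, y4 ≥ 0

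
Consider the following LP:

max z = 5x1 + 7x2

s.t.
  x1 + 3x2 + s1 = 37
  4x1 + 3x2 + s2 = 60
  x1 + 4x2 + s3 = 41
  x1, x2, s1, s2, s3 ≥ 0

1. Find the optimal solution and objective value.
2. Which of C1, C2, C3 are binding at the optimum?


1. x1 = 9, x2 = 8, z = 101
2. C2, C3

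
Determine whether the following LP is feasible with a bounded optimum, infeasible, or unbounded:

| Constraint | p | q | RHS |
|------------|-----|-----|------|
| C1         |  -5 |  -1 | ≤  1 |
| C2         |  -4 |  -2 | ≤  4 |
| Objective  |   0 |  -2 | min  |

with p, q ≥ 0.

Unbounded (objective can decrease without bound)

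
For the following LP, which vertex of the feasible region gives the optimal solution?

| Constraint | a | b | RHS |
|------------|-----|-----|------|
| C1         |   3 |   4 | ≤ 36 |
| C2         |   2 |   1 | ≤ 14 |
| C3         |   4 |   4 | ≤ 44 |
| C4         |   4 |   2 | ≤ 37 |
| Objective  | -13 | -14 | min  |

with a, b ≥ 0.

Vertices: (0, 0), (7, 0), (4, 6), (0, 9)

Evaluate the objective at each vertex of the feasible region:
  z(0, 0) = 0
  z(7, 0) = -91
  z(4, 6) = -136  ←
  z(0, 9) = -126
The minimum is at a = 4, b = 6.

(4, 6)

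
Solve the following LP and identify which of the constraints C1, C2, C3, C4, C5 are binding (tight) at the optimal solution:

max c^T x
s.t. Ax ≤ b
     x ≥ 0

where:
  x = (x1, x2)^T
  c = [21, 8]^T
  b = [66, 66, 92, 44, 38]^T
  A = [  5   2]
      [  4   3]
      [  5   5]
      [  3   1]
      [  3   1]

At x1 = 10, x2 = 8, compute slack b - a·x for each constraint:
  C1: 66 − 66 = 0  (binding)
  C2: 66 − 64 = 2  (slack)
  C3: 92 − 90 = 2  (slack)
  C4: 44 − 38 = 6  (slack)
  C5: 38 − 38 = 0  (binding)

Optimal: x1 = 10, x2 = 8
Binding: C1, C5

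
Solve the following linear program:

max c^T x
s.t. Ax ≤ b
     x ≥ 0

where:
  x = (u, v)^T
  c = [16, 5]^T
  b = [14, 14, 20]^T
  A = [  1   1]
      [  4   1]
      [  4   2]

Evaluate the objective at each vertex of the feasible region:
  z(0, 0) = 0
  z(3.5, 0) = 56
  z(2, 6) = 62  ←
  z(0, 10) = 50
The maximum is at u = 2, v = 6.

u = 2, v = 6, z = 62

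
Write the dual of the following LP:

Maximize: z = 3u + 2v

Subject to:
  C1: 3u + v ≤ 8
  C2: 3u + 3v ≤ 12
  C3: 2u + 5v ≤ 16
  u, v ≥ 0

Primal max cᵀx s.t. Ax ≤ b, x ≥ 0  →  Dual min bᵀy s.t. Aᵀy ≥ c, y ≥ 0.

Minimize: z = 8y1 + 12y2 + 16y3

Subject to:
  3y1 + 3y2 + 2y3 ≥ 3
  y1 + 3y2 + 5y3 ≥ 2
  y1, y2, y3 ≥ 0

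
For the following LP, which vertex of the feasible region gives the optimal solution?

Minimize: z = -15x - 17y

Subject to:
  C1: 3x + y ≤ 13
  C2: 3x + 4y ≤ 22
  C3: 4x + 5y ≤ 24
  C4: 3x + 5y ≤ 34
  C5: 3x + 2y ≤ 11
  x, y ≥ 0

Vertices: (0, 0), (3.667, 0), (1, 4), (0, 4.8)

Evaluate the objective at each vertex of the feasible region:
  z(0, 0) = 0
  z(3.667, 0) = -55
  z(1, 4) = -83  ←
  z(0, 4.8) = -81.6
The minimum is at x = 1, y = 4.

(1, 4)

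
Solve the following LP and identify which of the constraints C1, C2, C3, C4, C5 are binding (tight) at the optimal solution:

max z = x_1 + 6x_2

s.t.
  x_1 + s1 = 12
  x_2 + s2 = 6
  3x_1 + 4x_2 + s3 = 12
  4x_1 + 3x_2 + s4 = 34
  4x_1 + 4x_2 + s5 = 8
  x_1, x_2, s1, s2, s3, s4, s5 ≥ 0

At x_1 = 0, x_2 = 2, compute slack b - a·x for each constraint:
  C1: 12 − 0 = 12  (slack)
  C2: 6 − 2 = 4  (slack)
  C3: 12 − 8 = 4  (slack)
  C4: 34 − 6 = 28  (slack)
  C5: 8 − 8 = 0  (binding)

Optimal: x_1 = 0, x_2 = 2
Binding: C5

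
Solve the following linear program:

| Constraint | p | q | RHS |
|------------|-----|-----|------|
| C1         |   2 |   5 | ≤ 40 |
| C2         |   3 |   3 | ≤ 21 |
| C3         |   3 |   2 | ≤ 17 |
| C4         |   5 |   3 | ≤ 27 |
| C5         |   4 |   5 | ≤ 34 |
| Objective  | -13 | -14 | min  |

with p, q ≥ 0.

Evaluate the objective at each vertex of the feasible region:
  z(0, 0) = 0
  z(5.4, 0) = -70.2
  z(3, 4) = -95
  z(1, 6) = -97  ←
  z(0, 6.8) = -95.2
The minimum is at p = 1, q = 6.

p = 1, q = 6, z = -97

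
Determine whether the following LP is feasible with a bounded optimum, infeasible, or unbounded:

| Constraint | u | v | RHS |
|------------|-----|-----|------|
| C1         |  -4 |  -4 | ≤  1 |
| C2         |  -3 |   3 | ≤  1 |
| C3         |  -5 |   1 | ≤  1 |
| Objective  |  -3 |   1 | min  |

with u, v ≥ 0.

Unbounded (objective can decrease without bound)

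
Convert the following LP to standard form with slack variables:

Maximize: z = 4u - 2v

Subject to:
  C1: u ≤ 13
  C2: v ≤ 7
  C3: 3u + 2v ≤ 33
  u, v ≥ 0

max z = 4u - 2v

s.t.
  u + s1 = 13
  v + s2 = 7
  3u + 2v + s3 = 33
  u, v, s1, s2, s3 ≥ 0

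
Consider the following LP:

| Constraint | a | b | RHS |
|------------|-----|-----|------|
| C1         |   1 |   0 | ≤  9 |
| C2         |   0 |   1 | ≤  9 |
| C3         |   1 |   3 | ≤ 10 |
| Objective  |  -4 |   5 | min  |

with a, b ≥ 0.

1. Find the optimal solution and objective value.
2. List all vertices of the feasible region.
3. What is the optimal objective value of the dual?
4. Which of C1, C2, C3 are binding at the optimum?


1. a = 9, b = 0, z = -36
2. (0, 0), (9, 0), (9, 0.3333), (0, 3.333)
3. -36
4. C1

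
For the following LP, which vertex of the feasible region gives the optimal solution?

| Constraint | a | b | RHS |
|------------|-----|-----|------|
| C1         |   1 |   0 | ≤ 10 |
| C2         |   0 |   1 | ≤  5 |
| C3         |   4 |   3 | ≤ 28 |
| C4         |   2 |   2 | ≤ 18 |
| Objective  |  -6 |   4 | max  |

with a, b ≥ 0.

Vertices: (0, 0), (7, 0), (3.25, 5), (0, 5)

Evaluate the objective at each vertex of the feasible region:
  z(0, 0) = 0
  z(7, 0) = -42
  z(3.25, 5) = 0.5
  z(0, 5) = 20  ←
The maximum is at a = 0, b = 5.

(0, 5)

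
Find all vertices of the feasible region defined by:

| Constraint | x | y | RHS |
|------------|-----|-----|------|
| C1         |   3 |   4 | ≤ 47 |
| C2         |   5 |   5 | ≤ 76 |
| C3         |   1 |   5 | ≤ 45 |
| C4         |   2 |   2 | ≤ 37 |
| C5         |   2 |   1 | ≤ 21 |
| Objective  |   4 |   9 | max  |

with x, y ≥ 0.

(0, 0), (10.5, 0), (7.4, 6.2), (5, 8), (0, 9)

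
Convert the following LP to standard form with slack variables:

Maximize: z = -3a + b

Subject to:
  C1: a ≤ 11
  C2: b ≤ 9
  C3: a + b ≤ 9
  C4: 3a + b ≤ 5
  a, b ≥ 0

max z = -3a + b

s.t.
  a + s1 = 11
  b + s2 = 9
  a + b + s3 = 9
  3a + b + s4 = 5
  a, b, s1, s2, s3, s4 ≥ 0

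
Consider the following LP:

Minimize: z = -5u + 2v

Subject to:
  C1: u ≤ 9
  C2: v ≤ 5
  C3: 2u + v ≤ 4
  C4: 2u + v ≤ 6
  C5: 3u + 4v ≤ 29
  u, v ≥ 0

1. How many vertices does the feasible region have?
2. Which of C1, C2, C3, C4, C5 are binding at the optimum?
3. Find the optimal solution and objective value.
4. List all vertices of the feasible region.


1. 3
2. C3
3. u = 2, v = 0, z = -10
4. (0, 0), (2, 0), (0, 4)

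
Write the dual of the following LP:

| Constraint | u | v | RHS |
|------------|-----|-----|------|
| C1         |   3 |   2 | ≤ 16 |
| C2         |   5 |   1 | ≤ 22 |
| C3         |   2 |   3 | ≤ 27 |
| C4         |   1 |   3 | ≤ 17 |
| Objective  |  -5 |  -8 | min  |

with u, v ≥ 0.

Primal min cᵀx s.t. Ax ≤ b, x ≥ 0  →  Dual max −bᵀy s.t. Aᵀy ≥ −c, y ≥ 0.

Maximize: z = -16y1 - 22y2 - 27y3 - 17y4

Subject to:
  3y1 + 5y2 + 2y3 + y4 ≥ 5
  2y1 + y2 + 3y3 + 3y4 ≥ 8
  y1, y2, y3, y4 ≥ 0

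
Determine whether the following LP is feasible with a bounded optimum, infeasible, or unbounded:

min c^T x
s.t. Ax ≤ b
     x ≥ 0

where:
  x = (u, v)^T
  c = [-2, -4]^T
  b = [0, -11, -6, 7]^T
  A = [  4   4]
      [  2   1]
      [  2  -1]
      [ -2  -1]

Infeasible (no feasible solution exists)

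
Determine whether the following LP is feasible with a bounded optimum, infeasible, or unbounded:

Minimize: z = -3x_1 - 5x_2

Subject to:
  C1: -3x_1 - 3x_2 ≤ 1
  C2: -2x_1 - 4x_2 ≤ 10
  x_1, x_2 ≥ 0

Unbounded (objective can decrease without bound)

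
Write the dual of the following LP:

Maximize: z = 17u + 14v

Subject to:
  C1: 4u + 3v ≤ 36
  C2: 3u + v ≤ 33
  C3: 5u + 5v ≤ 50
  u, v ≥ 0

Primal max cᵀx s.t. Ax ≤ b, x ≥ 0  →  Dual min bᵀy s.t. Aᵀy ≥ c, y ≥ 0.

Minimize: z = 36y1 + 33y2 + 50y3

Subject to:
  4y1 + 3y2 + 5y3 ≥ 17
  3y1 + y2 + 5y3 ≥ 14
  y1, y2, y3 ≥ 0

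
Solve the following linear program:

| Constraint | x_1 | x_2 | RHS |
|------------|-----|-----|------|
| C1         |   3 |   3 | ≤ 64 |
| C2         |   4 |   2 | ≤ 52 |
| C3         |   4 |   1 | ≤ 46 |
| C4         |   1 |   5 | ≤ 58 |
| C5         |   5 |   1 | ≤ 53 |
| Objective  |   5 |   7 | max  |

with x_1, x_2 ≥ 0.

Evaluate the objective at each vertex of the feasible region:
  z(0, 0) = 0
  z(10.6, 0) = 53
  z(9, 8) = 101
  z(8, 10) = 110  ←
  z(0, 11.6) = 81.2
The maximum is at x_1 = 8, x_2 = 10.

x_1 = 8, x_2 = 10, z = 110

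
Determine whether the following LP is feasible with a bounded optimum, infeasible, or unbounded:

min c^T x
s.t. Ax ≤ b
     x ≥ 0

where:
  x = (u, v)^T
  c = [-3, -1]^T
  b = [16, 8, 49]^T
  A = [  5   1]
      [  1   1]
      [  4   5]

Feasible with a bounded optimal solution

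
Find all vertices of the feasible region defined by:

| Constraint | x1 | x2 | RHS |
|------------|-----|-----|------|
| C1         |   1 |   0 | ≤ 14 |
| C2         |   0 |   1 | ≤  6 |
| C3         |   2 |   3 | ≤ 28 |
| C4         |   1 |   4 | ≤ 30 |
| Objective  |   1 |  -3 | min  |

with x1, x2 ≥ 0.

(0, 0), (14, 0), (5, 6), (0, 6)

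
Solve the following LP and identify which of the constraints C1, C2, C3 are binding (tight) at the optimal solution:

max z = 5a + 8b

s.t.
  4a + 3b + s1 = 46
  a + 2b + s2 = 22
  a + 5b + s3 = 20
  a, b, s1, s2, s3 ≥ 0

At a = 10, b = 2, compute slack b - a·x for each constraint:
  C1: 46 − 46 = 0  (binding)
  C2: 22 − 14 = 8  (slack)
  C3: 20 − 20 = 0  (binding)

Optimal: a = 10, b = 2
Binding: C1, C3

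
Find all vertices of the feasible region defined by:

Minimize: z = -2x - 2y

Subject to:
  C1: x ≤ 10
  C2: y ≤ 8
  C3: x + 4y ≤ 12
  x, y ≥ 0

(0, 0), (10, 0), (10, 0.5), (0, 3)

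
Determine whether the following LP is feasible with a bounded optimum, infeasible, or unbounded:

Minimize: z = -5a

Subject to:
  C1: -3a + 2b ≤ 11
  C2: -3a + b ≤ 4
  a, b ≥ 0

Unbounded (objective can decrease without bound)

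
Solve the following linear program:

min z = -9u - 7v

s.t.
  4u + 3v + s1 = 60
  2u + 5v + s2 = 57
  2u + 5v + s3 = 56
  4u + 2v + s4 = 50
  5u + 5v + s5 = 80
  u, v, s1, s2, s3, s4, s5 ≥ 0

Evaluate the objective at each vertex of the feasible region:
  z(0, 0) = 0
  z(12.5, 0) = -112.5
  z(9, 7) = -130  ←
  z(8, 8) = -128
  z(0, 11.2) = -78.4
The minimum is at u = 9, v = 7.

u = 9, v = 7, z = -130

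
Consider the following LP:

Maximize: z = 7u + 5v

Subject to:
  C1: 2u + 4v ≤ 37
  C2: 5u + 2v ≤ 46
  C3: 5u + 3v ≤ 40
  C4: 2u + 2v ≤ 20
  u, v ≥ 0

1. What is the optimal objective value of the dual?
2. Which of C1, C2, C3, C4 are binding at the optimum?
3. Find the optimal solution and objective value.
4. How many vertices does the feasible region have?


1. 60
2. C3, C4
3. u = 5, v = 5, z = 60
4. 5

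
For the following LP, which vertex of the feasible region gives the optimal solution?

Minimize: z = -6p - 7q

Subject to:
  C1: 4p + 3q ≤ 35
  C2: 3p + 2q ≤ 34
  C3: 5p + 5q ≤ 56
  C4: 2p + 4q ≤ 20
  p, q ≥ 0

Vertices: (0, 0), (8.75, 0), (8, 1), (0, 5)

Evaluate the objective at each vertex of the feasible region:
  z(0, 0) = 0
  z(8.75, 0) = -52.5
  z(8, 1) = -55  ←
  z(0, 5) = -35
The minimum is at p = 8, q = 1.

(8, 1)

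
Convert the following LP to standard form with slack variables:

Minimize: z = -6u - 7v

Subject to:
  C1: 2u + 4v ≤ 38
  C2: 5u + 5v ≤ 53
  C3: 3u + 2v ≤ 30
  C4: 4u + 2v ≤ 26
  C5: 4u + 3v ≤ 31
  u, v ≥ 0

min z = -6u - 7v

s.t.
  2u + 4v + s1 = 38
  5u + 5v + s2 = 53
  3u + 2v + s3 = 30
  4u + 2v + s4 = 26
  4u + 3v + s5 = 31
  u, v, s1, s2, s3, s4, s5 ≥ 0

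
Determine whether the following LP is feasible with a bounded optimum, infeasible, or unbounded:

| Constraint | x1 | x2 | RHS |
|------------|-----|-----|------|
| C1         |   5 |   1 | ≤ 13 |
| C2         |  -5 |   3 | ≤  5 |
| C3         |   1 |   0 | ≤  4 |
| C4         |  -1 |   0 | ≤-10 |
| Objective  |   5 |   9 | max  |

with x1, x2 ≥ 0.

Infeasible (no feasible solution exists)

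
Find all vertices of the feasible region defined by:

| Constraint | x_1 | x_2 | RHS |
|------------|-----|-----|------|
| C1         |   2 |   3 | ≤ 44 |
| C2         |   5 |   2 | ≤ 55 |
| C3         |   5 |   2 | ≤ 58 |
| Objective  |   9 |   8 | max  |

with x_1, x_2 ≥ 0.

(0, 0), (11, 0), (7, 10), (0, 14.67)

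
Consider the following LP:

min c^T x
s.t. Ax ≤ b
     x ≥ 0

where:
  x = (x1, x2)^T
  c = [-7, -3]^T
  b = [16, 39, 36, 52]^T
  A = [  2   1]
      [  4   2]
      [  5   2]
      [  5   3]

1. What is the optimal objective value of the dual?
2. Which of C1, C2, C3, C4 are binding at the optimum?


1. -52
2. C1, C3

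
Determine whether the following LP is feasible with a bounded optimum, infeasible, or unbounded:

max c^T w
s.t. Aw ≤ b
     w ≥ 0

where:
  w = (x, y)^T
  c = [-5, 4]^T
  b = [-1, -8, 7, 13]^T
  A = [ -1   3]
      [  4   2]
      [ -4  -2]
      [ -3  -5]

Infeasible (no feasible solution exists)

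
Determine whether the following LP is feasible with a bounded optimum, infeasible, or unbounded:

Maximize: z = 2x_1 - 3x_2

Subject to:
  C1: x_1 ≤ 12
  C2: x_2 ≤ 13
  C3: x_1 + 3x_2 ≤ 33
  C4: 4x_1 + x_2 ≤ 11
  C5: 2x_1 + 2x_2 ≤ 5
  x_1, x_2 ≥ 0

Feasible with a bounded optimal solution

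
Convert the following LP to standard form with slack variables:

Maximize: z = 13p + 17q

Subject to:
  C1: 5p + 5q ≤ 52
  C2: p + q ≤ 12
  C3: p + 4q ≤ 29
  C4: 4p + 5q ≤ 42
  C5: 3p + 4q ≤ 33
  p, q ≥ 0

max z = 13p + 17q

s.t.
  5p + 5q + s1 = 52
  p + q + s2 = 12
  p + 4q + s3 = 29
  4p + 5q + s4 = 42
  3p + 4q + s5 = 33
  p, q, s1, s2, s3, s4, s5 ≥ 0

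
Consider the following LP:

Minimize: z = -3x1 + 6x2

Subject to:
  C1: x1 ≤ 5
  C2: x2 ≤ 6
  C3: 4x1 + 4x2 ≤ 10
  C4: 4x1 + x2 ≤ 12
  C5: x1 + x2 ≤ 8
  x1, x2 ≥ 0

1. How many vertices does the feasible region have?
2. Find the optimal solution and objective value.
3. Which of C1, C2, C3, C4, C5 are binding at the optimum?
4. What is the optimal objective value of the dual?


1. 3
2. x1 = 2.5, x2 = 0, z = -7.5
3. C3
4. -7.5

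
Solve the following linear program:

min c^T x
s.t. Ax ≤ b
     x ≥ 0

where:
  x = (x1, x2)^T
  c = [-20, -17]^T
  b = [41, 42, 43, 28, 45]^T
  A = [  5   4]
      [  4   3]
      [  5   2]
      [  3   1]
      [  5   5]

Evaluate the objective at each vertex of the feasible region:
  z(0, 0) = 0
  z(8.2, 0) = -164
  z(5, 4) = -168  ←
  z(0, 9) = -153
The minimum is at x1 = 5, x2 = 4.

x1 = 5, x2 = 4, z = -168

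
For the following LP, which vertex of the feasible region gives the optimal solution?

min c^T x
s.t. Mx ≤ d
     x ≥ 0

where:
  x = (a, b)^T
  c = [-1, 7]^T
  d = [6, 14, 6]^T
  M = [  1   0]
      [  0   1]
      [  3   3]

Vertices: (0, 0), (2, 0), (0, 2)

Evaluate the objective at each vertex of the feasible region:
  z(0, 0) = 0
  z(2, 0) = -2  ←
  z(0, 2) = 14
The minimum is at a = 2, b = 0.

(2, 0)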